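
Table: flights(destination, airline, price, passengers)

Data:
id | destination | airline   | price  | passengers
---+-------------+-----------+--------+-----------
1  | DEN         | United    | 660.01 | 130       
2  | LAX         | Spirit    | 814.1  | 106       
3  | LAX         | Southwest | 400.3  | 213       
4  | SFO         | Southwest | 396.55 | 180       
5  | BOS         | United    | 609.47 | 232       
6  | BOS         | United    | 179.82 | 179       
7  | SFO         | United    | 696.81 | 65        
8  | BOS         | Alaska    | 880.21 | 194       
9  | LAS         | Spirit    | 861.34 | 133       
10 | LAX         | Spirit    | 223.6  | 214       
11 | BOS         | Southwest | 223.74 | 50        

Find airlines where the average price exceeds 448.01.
SELECT airline, AVG(price)
FROM flights
GROUP BY airline
HAVING AVG(price) > 448.01

Result:
  Alaska: avg=880.21
  Spirit: avg=633.01
  United: avg=536.53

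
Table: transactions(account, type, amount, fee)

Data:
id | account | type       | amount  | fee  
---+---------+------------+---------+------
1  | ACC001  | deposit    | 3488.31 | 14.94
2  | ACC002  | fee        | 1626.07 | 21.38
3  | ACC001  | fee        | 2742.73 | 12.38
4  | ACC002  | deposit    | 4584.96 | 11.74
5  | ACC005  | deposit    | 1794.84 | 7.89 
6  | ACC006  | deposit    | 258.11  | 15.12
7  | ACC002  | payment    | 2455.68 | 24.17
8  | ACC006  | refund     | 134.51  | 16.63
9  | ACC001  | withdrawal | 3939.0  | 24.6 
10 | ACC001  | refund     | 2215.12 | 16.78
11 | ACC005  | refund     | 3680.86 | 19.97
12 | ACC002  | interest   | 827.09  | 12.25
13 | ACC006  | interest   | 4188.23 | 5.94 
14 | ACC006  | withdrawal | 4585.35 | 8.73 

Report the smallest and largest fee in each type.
SELECT type, MIN(fee), MAX(fee)
FROM transactions
GROUP BY type

Result:
  deposit: min=7.89, max=15.12
  fee: min=12.38, max=21.38
  interest: min=5.94, max=12.25
  payment: min=24.17, max=24.17
  refund: min=16.63, max=19.97
  withdrawal: min=8.73, max=24.60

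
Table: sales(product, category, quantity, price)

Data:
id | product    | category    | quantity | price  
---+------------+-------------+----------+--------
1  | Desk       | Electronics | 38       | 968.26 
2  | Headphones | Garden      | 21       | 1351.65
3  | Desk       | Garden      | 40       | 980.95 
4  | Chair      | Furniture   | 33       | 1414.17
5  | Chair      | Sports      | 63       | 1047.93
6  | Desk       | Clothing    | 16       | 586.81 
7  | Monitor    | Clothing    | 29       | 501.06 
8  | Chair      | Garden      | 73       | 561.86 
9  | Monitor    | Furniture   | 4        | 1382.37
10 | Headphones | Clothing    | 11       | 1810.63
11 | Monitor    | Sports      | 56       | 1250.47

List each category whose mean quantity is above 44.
SELECT category, AVG(quantity)
FROM sales
GROUP BY category
HAVING AVG(quantity) > 44

Result:
  Garden: avg=44.67
  Sports: avg=59.50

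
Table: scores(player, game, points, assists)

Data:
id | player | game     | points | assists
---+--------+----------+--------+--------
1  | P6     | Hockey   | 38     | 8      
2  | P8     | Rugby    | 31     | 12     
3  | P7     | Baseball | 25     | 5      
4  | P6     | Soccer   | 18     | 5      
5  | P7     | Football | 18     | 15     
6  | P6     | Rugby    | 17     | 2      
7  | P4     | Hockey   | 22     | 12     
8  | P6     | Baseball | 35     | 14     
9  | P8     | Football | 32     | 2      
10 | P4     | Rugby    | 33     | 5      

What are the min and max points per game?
SELECT game, MIN(points), MAX(points)
FROM scores
GROUP BY game

Result:
  Baseball: min=25, max=35
  Football: min=18, max=32
  Hockey: min=22, max=38
  Rugby: min=17, max=33
  Soccer: min=18, max=18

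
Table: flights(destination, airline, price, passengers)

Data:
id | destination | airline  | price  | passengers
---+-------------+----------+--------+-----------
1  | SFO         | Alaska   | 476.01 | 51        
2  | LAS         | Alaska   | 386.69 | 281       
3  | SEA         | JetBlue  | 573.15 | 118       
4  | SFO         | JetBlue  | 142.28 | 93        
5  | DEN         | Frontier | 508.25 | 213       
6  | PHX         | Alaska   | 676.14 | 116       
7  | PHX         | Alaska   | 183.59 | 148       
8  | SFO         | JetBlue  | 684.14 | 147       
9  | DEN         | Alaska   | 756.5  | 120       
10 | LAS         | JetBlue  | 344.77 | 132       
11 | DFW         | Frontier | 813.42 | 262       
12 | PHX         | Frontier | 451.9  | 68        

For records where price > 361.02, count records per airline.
SELECT airline, COUNT(*)
FROM flights
WHERE price > 361.02
GROUP BY airline

Note: WHERE filters rows before grouping.

Result:
  Alaska: 4
  Frontier: 3
  JetBlue: 2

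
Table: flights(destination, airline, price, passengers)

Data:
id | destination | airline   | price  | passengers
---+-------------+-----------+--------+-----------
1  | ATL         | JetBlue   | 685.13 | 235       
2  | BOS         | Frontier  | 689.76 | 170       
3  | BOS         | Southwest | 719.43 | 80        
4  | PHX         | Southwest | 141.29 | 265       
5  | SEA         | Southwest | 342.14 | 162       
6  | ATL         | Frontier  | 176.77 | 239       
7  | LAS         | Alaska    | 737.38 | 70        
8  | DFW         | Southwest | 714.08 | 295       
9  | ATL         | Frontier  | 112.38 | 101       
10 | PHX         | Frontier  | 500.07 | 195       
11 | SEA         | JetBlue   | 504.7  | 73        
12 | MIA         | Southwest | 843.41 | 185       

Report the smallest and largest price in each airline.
SELECT airline, MIN(price), MAX(price)
FROM flights
GROUP BY airline

Result:
  Alaska: min=737.38, max=737.38
  Frontier: min=112.38, max=689.76
  JetBlue: min=504.70, max=685.13
  Southwest: min=141.29, max=843.41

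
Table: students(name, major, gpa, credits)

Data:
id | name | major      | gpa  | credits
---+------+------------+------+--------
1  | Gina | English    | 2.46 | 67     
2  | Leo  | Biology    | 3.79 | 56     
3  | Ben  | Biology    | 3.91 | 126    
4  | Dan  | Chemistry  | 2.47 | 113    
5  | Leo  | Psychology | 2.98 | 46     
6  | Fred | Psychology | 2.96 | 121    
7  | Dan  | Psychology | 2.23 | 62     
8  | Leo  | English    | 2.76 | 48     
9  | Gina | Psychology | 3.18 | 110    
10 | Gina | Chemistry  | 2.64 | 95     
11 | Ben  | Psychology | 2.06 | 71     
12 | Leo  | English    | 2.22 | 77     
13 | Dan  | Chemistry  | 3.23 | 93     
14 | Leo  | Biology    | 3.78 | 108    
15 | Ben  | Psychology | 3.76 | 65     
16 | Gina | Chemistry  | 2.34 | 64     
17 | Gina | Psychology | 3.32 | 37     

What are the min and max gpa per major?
SELECT major, MIN(gpa), MAX(gpa)
FROM students
GROUP BY major

Result:
  Biology: min=3.78, max=3.91
  Chemistry: min=2.34, max=3.23
  English: min=2.22, max=2.76
  Psychology: min=2.06, max=3.76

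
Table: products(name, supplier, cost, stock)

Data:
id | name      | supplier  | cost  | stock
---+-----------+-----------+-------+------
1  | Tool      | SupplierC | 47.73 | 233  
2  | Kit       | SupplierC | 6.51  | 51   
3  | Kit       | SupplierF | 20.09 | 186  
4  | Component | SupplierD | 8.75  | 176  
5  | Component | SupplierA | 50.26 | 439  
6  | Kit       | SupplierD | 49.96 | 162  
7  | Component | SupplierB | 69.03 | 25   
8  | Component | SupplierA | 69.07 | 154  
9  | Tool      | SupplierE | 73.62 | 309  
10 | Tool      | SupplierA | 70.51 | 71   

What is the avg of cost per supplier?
SELECT supplier, AVG(cost) as result
FROM products
GROUP BY supplier

Result:
  SupplierA: 63.28
  SupplierB: 69.03
  SupplierC: 27.12
  SupplierD: 29.36
  SupplierE: 73.62
  SupplierF: 20.09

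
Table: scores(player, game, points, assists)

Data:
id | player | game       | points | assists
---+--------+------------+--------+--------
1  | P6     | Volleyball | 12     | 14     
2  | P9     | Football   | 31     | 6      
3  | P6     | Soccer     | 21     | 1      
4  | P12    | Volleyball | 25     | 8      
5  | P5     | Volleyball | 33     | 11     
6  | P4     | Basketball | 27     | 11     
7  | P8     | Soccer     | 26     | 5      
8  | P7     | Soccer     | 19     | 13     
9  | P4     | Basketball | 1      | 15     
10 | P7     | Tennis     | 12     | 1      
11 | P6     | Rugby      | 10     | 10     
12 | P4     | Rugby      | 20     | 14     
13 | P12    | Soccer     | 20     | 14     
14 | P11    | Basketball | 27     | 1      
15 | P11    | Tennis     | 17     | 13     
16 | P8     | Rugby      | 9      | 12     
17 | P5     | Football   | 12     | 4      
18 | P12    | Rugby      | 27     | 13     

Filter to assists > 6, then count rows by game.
SELECT game, COUNT(*)
FROM scores
WHERE assists > 6
GROUP BY game

Note: WHERE filters rows before grouping.

Result:
  Basketball: 2
  Rugby: 4
  Soccer: 2
  Tennis: 1
  Volleyball: 3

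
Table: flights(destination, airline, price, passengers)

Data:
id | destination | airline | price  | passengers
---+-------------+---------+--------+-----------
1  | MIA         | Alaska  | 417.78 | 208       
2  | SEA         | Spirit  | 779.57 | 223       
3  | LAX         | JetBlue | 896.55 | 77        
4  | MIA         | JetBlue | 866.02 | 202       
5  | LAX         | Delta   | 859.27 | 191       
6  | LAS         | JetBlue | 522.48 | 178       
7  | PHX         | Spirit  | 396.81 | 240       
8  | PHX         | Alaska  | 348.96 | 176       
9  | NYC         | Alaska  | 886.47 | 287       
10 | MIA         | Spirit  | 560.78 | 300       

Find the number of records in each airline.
SELECT airline, COUNT(*) as count
FROM flights
GROUP BY airline

Result:
  Alaska: 3
  Delta: 1
  JetBlue: 3
  Spirit: 3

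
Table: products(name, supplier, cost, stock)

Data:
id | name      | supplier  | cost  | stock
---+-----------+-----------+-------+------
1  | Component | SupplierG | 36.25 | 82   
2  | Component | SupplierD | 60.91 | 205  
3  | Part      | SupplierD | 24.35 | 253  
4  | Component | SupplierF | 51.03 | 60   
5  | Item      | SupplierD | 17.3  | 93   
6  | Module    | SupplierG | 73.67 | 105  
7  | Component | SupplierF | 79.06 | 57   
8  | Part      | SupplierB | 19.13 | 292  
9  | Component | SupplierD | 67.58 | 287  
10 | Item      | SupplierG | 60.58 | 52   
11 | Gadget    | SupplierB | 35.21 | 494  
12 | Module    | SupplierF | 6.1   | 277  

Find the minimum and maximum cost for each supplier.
SELECT supplier, MIN(cost), MAX(cost)
FROM products
GROUP BY supplier

Result:
  SupplierB: min=19.13, max=35.21
  SupplierD: min=17.30, max=67.58
  SupplierF: min=6.10, max=79.06
  SupplierG: min=36.25, max=73.67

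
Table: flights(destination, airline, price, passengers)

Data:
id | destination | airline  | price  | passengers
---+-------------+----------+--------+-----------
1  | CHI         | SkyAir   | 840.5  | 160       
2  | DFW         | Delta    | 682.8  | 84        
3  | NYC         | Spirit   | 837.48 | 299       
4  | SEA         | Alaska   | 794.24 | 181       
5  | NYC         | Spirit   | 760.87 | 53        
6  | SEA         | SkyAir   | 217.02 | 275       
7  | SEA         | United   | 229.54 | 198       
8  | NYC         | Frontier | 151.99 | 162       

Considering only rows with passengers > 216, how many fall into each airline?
SELECT airline, COUNT(*)
FROM flights
WHERE passengers > 216
GROUP BY airline

Note: WHERE filters rows before grouping.

Result:
  SkyAir: 1
  Spirit: 1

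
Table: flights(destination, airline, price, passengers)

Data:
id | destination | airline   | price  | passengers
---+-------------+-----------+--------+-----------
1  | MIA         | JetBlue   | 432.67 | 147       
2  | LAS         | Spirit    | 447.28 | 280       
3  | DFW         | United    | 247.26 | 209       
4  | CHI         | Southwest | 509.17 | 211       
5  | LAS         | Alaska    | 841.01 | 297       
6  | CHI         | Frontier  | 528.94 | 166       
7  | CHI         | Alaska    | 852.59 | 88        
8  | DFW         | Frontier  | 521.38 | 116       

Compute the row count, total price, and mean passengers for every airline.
SELECT airline,
       COUNT(*) as cnt,
       SUM(price) as total_price,
       AVG(passengers) as avg_passengers
FROM flights
GROUP BY airline

Result:
  Alaska: 2 records, 1693.60 total price, 192.50 avg passengers
  Frontier: 2 records, 1050.32 total price, 141.00 avg passengers
  JetBlue: 1 records, 432.67 total price, 147.00 avg passengers
  Southwest: 1 records, 509.17 total price, 211.00 avg passengers
  Spirit: 1 records, 447.28 total price, 280.00 avg passengers
  United: 1 records, 247.26 total price, 209.00 avg passengers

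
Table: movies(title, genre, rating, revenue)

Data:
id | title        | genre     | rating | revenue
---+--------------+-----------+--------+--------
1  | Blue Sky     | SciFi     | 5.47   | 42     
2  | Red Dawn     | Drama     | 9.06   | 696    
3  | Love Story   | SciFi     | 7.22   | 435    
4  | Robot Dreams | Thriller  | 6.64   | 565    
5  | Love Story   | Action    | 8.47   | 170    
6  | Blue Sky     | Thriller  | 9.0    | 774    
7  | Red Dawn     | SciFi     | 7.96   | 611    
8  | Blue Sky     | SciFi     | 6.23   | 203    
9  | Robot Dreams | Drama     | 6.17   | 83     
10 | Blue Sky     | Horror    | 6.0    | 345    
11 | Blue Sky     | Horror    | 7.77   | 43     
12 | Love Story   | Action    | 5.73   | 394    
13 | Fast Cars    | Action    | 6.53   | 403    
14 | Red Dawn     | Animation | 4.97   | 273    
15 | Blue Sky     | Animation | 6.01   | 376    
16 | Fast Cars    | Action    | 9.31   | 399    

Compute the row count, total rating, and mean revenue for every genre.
SELECT genre,
       COUNT(*) as cnt,
       SUM(rating) as total_rating,
       AVG(revenue) as avg_revenue
FROM movies
GROUP BY genre

Result:
  Action: 4 records, 30.04 total rating, 341.50 avg revenue
  Animation: 2 records, 10.98 total rating, 324.50 avg revenue
  Drama: 2 records, 15.23 total rating, 389.50 avg revenue
  Horror: 2 records, 13.77 total rating, 194.00 avg revenue
  SciFi: 4 records, 26.88 total rating, 322.75 avg revenue
  Thriller: 2 records, 15.64 total rating, 669.50 avg revenue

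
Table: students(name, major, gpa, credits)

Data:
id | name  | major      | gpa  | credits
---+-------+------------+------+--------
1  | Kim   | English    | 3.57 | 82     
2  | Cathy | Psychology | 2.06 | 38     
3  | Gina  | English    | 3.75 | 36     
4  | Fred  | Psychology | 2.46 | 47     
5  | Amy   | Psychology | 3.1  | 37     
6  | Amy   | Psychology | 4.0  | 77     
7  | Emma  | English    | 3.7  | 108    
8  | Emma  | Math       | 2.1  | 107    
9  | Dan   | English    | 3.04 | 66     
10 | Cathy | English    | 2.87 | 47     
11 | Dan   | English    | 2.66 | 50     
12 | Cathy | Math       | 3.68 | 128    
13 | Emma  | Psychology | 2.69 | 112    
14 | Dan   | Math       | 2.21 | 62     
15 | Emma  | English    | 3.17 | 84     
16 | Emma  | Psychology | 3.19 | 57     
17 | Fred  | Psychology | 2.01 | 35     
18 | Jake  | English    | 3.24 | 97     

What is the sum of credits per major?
SELECT major, SUM(credits) as result
FROM students
GROUP BY major

Result:
  English: 570
  Math: 297
  Psychology: 403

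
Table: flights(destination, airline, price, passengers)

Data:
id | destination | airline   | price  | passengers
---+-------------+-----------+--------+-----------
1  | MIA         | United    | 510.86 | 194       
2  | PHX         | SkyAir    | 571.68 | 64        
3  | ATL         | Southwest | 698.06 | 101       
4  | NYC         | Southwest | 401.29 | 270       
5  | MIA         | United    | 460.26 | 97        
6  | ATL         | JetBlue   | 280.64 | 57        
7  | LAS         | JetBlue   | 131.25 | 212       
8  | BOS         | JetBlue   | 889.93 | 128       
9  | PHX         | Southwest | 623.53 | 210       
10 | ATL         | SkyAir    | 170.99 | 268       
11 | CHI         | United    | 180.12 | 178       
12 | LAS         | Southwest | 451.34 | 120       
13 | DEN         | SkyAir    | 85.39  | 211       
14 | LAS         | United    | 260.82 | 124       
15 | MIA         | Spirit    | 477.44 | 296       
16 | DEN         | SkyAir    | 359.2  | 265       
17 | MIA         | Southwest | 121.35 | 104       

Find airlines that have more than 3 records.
SELECT airline, COUNT(*) as cnt
FROM flights
GROUP BY airline
HAVING COUNT(*) > 3

Result:
  SkyAir: 4
  Southwest: 5
  United: 4

Note: HAVING filters groups after aggregation, WHERE filters rows before.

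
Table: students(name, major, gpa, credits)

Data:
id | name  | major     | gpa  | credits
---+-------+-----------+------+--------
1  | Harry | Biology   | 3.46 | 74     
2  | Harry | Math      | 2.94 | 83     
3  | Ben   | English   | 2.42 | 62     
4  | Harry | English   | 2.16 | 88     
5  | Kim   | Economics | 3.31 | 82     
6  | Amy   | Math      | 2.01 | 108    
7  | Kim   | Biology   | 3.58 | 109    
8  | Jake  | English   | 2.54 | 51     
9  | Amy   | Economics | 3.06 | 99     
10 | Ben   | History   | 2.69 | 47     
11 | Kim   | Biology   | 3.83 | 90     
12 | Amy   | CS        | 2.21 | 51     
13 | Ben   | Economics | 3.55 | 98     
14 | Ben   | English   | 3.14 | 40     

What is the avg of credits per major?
SELECT major, AVG(credits) as result
FROM students
GROUP BY major

Result:
  Biology: 91.00
  CS: 51.00
  Economics: 93.00
  English: 60.25
  History: 47.00
  Math: 95.50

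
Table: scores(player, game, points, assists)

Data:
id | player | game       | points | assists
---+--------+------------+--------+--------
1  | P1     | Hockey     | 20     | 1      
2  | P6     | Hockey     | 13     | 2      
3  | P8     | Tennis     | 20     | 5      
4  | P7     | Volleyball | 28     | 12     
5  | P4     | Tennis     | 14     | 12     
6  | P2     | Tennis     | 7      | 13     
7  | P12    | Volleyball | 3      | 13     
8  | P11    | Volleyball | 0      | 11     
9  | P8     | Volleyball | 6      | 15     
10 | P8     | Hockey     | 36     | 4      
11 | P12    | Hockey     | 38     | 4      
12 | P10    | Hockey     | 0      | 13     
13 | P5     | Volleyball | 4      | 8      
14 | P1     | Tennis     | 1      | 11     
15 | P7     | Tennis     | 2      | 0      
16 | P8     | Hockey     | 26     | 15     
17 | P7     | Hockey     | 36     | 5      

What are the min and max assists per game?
SELECT game, MIN(assists), MAX(assists)
FROM scores
GROUP BY game

Result:
  Hockey: min=1, max=15
  Tennis: min=0, max=13
  Volleyball: min=8, max=15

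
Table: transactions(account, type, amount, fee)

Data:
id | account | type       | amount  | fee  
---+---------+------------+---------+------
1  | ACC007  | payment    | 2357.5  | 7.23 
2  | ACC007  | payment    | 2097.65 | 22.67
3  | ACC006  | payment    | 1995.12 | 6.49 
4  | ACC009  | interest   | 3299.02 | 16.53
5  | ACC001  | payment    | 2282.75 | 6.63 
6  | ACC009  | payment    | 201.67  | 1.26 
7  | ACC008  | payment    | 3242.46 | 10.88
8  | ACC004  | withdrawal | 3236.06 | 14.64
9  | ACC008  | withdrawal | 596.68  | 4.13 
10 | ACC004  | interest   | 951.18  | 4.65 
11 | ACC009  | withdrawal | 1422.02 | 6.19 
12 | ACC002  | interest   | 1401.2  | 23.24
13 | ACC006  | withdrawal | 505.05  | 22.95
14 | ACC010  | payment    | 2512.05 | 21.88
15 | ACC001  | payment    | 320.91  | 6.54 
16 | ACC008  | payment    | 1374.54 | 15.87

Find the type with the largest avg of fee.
SELECT type, AVG(fee) as val
FROM transactions
GROUP BY type
ORDER BY val DESC
LIMIT 1

Result: interest with avg(fee) = 14.81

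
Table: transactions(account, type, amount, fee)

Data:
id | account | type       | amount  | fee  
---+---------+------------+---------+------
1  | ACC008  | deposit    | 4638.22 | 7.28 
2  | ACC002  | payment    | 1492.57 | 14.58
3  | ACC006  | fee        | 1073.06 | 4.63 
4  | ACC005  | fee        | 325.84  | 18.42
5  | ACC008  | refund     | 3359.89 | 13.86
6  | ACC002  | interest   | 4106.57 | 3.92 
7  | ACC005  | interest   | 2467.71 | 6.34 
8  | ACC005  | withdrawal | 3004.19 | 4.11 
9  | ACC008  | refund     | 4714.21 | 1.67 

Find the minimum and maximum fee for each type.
SELECT type, MIN(fee), MAX(fee)
FROM transactions
GROUP BY type

Result:
  deposit: min=7.28, max=7.28
  fee: min=4.63, max=18.42
  interest: min=3.92, max=6.34
  payment: min=14.58, max=14.58
  refund: min=1.67, max=13.86
  withdrawal: min=4.11, max=4.11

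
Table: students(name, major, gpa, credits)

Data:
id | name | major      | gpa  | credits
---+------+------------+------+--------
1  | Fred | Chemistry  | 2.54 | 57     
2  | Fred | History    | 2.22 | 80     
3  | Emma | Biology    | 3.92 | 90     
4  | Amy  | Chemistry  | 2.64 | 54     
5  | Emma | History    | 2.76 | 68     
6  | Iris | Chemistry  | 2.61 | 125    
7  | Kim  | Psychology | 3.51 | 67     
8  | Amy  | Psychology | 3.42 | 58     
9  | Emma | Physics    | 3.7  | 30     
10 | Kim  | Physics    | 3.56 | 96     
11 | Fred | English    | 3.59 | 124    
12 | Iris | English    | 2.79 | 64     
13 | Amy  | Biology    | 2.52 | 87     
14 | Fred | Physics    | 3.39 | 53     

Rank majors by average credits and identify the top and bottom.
SELECT major, AVG(credits)
FROM students
GROUP BY major
ORDER BY AVG(credits)

All groups:
  Physics: 59.67
  Psychology: 62.50
  History: 74.00
  Chemistry: 78.67
  Biology: 88.50
  English: 94.00

Highest: English (94.00)
Lowest: Physics (59.67)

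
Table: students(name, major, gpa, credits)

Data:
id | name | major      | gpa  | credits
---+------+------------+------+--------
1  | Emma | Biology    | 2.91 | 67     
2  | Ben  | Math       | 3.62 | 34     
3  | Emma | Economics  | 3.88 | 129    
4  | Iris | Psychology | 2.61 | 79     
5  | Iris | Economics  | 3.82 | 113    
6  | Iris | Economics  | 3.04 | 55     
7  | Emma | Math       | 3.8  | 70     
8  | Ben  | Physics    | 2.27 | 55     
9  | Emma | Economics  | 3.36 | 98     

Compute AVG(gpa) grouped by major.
SELECT major, AVG(gpa) as result
FROM students
GROUP BY major

Result:
  Biology: 2.91
  Economics: 3.53
  Math: 3.71
  Physics: 2.27
  Psychology: 2.61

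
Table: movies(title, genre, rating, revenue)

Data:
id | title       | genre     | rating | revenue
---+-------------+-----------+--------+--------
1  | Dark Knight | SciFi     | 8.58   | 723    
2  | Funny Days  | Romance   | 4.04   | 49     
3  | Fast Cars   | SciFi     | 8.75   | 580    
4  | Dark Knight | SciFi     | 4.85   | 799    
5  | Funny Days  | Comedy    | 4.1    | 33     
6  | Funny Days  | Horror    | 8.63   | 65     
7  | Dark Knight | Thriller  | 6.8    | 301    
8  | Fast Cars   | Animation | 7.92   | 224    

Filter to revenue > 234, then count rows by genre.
SELECT genre, COUNT(*)
FROM movies
WHERE revenue > 234
GROUP BY genre

Note: WHERE filters rows before grouping.

Result:
  SciFi: 3
  Thriller: 1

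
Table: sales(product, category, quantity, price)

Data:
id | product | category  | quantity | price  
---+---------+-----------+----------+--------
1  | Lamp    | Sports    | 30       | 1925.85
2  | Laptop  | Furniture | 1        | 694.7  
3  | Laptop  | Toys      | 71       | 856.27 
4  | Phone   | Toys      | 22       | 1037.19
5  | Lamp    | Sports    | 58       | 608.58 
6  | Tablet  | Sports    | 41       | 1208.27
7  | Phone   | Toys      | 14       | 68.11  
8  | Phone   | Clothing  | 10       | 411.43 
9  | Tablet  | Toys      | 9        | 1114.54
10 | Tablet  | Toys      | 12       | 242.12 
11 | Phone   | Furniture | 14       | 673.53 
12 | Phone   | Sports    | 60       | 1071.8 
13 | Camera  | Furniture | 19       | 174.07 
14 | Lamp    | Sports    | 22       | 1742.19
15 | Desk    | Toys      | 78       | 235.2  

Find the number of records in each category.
SELECT category, COUNT(*) as count
FROM sales
GROUP BY category

Result:
  Clothing: 1
  Furniture: 3
  Sports: 5
  Toys: 6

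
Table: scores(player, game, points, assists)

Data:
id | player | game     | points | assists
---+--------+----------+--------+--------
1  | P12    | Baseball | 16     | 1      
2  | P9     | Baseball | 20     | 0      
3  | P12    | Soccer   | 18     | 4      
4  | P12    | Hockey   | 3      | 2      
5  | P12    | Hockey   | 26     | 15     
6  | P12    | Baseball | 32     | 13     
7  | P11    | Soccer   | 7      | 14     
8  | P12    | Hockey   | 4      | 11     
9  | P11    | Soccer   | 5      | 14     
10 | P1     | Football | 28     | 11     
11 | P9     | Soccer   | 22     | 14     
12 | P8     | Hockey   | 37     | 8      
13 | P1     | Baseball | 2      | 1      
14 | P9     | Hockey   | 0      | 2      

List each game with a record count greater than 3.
SELECT game, COUNT(*) as cnt
FROM scores
GROUP BY game
HAVING COUNT(*) > 3

Result:
  Baseball: 4
  Hockey: 5
  Soccer: 4

Note: HAVING filters groups after aggregation, WHERE filters rows before.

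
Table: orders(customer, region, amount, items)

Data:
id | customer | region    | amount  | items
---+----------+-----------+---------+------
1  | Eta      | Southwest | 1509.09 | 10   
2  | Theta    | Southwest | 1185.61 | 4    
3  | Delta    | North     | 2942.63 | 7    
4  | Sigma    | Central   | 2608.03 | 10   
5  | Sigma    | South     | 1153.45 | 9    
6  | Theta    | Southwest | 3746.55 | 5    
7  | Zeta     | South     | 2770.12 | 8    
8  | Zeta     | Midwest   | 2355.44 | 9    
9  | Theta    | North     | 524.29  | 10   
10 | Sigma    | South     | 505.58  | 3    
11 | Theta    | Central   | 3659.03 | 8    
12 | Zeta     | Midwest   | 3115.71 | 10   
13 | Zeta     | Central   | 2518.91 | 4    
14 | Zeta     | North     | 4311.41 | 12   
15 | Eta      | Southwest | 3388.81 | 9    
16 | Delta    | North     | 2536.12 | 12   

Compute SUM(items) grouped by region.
SELECT region, SUM(items) as result
FROM orders
GROUP BY region

Result:
  Central: 22
  Midwest: 19
  North: 41
  South: 20
  Southwest: 28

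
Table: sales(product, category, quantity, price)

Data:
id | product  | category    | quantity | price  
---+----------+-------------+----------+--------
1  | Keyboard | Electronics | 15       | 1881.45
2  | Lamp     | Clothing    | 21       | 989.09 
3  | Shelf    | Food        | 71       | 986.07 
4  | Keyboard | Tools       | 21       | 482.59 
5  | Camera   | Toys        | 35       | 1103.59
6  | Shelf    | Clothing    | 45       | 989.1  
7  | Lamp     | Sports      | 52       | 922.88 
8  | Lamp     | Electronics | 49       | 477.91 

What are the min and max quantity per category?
SELECT category, MIN(quantity), MAX(quantity)
FROM sales
GROUP BY category

Result:
  Clothing: min=21, max=45
  Electronics: min=15, max=49
  Food: min=71, max=71
  Sports: min=52, max=52
  Tools: min=21, max=21
  Toys: min=35, max=35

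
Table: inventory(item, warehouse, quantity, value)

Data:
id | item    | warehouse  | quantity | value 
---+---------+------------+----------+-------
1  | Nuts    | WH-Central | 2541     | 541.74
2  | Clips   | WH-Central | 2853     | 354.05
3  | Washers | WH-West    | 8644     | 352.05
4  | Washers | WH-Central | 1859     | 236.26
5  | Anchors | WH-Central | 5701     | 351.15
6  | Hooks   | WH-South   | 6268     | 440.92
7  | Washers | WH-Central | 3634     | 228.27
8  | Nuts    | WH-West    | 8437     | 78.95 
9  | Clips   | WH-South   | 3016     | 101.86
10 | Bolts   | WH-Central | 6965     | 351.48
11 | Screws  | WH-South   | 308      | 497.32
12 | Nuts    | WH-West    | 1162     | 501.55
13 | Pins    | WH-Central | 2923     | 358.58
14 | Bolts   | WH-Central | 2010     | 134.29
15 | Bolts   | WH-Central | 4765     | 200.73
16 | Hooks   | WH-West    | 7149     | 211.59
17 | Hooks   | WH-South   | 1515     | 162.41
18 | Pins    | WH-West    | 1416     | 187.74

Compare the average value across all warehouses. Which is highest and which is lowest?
SELECT warehouse, AVG(value)
FROM inventory
GROUP BY warehouse
ORDER BY AVG(value)

All groups:
  WH-West: 266.38
  WH-South: 300.63
  WH-Central: 306.28

Highest: WH-Central (306.28)
Lowest: WH-West (266.38)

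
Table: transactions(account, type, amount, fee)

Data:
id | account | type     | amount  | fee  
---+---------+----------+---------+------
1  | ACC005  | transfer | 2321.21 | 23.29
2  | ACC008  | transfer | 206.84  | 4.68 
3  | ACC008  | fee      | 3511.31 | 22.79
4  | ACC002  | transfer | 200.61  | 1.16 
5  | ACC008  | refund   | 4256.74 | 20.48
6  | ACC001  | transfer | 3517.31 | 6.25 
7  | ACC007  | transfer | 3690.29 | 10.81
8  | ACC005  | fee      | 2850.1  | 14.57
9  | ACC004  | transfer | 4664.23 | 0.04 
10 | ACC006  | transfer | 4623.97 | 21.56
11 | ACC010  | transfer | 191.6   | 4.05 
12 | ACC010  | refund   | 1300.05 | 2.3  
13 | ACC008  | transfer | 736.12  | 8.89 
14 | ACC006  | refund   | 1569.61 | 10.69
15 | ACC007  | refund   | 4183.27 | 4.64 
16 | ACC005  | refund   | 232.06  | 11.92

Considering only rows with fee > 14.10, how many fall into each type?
SELECT type, COUNT(*)
FROM transactions
WHERE fee > 14.10
GROUP BY type

Note: WHERE filters rows before grouping.

Result:
  fee: 2
  refund: 1
  transfer: 2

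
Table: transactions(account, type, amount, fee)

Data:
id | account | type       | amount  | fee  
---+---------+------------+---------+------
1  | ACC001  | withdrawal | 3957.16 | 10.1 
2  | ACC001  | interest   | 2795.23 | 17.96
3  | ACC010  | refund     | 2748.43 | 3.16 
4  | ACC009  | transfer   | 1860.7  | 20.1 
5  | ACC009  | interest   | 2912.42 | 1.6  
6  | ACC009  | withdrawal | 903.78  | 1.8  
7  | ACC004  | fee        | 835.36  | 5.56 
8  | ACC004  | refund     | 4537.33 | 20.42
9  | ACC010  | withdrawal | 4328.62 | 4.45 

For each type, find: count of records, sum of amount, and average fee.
SELECT type,
       COUNT(*) as cnt,
       SUM(amount) as total_amount,
       AVG(fee) as avg_fee
FROM transactions
GROUP BY type

Result:
  fee: 1 records, 835.36 total amount, 5.56 avg fee
  interest: 2 records, 5707.65 total amount, 9.78 avg fee
  refund: 2 records, 7285.76 total amount, 11.79 avg fee
  transfer: 1 records, 1860.70 total amount, 20.10 avg fee
  withdrawal: 3 records, 9189.56 total amount, 5.45 avg fee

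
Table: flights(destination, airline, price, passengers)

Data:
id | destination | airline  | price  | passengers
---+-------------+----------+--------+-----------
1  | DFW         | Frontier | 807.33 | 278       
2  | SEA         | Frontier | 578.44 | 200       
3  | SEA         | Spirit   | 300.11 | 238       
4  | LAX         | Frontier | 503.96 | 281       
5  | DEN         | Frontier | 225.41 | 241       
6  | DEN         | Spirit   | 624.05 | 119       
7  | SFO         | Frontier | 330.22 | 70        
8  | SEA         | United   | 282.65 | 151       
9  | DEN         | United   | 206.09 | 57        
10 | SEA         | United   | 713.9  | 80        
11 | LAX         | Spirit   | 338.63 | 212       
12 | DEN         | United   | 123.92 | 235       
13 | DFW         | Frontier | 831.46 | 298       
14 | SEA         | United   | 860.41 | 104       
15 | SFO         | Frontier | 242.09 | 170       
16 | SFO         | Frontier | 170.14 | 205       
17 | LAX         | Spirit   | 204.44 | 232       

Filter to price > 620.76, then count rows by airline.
SELECT airline, COUNT(*)
FROM flights
WHERE price > 620.76
GROUP BY airline

Note: WHERE filters rows before grouping.

Result:
  Frontier: 2
  Spirit: 1
  United: 2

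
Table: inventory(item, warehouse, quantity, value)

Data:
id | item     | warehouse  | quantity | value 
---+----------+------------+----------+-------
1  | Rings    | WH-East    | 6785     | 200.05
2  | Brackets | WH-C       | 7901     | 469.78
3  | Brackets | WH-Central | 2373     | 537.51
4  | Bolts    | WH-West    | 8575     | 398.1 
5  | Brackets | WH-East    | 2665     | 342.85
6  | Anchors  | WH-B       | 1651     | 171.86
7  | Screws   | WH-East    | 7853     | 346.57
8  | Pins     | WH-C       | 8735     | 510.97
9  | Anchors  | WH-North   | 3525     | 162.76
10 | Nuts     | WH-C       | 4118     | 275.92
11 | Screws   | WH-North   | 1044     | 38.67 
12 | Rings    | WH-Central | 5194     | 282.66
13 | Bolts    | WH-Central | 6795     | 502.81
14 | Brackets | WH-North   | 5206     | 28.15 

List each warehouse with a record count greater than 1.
SELECT warehouse, COUNT(*) as cnt
FROM inventory
GROUP BY warehouse
HAVING COUNT(*) > 1

Result:
  WH-C: 3
  WH-Central: 3
  WH-East: 3
  WH-North: 3

Note: HAVING filters groups after aggregation, WHERE filters rows before.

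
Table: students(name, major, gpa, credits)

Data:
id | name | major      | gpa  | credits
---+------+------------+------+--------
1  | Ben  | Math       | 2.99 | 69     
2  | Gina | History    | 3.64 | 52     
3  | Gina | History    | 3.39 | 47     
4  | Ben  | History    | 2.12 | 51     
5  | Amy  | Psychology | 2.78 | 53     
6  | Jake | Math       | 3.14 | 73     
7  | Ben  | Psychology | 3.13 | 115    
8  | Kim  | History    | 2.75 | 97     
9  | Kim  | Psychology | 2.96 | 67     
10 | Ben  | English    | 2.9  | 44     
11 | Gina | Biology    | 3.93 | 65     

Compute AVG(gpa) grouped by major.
SELECT major, AVG(gpa) as result
FROM students
GROUP BY major

Result:
  Biology: 3.93
  English: 2.90
  History: 2.98
  Math: 3.07
  Psychology: 2.96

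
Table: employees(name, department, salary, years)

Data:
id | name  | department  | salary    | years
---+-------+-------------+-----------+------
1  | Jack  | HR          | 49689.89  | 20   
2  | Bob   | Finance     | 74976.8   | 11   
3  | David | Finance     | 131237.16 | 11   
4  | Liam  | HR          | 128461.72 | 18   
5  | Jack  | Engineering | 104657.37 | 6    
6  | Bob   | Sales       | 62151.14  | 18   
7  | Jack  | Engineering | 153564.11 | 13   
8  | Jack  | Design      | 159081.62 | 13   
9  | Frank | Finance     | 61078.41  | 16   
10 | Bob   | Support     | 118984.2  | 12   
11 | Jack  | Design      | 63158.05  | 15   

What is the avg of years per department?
SELECT department, AVG(years) as result
FROM employees
GROUP BY department

Result:
  Design: 14.00
  Engineering: 9.50
  Finance: 12.67
  HR: 19.00
  Sales: 18.00
  Support: 12.00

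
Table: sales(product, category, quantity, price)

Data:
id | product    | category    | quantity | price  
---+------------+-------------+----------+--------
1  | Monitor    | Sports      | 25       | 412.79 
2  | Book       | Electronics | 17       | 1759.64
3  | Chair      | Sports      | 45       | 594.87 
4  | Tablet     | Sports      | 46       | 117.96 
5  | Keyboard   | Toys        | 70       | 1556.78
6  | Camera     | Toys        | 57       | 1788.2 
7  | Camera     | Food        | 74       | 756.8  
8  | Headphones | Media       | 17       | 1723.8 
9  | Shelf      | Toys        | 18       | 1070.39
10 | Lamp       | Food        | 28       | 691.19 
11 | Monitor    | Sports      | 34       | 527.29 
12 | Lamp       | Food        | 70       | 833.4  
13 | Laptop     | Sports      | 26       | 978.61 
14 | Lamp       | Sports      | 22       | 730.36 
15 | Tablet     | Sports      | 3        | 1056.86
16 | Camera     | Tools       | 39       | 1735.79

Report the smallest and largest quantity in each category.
SELECT category, MIN(quantity), MAX(quantity)
FROM sales
GROUP BY category

Result:
  Electronics: min=17, max=17
  Food: min=28, max=74
  Media: min=17, max=17
  Sports: min=3, max=46
  Tools: min=39, max=39
  Toys: min=18, max=70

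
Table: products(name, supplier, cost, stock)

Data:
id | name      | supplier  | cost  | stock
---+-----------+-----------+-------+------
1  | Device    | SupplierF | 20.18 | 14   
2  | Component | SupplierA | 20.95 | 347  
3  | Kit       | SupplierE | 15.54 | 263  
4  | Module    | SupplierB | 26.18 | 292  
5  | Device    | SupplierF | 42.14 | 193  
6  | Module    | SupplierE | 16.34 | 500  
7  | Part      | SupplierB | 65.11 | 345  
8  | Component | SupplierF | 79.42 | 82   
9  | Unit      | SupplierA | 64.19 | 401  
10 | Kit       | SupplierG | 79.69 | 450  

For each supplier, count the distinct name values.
SELECT supplier, COUNT(DISTINCT name)
FROM products
GROUP BY supplier

Result:
  SupplierA: 2 distinct
  SupplierB: 2 distinct
  SupplierE: 2 distinct
  SupplierF: 2 distinct
  SupplierG: 1 distinct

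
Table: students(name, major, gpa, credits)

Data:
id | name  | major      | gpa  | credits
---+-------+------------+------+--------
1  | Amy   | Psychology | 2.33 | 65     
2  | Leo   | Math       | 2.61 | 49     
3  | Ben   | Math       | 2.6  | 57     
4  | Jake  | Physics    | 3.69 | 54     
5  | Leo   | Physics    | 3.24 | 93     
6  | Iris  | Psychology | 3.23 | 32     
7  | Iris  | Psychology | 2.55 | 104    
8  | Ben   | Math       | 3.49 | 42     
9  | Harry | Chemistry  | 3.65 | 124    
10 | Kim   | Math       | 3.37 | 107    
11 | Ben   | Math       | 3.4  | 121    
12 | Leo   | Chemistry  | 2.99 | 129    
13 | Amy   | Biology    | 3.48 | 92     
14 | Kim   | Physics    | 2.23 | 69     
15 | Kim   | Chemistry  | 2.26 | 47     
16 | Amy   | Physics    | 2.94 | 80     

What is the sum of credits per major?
SELECT major, SUM(credits) as result
FROM students
GROUP BY major

Result:
  Biology: 92
  Chemistry: 300
  Math: 376
  Physics: 296
  Psychology: 201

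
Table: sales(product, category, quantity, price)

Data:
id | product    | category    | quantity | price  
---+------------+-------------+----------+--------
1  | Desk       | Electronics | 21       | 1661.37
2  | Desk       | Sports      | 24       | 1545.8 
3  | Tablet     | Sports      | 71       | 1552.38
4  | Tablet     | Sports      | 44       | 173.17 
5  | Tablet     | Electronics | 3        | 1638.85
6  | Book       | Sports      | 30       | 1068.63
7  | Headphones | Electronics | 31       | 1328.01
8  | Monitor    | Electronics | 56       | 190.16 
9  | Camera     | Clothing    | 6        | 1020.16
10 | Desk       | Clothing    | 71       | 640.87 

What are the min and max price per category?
SELECT category, MIN(price), MAX(price)
FROM sales
GROUP BY category

Result:
  Clothing: min=640.87, max=1020.16
  Electronics: min=190.16, max=1661.37
  Sports: min=173.17, max=1552.38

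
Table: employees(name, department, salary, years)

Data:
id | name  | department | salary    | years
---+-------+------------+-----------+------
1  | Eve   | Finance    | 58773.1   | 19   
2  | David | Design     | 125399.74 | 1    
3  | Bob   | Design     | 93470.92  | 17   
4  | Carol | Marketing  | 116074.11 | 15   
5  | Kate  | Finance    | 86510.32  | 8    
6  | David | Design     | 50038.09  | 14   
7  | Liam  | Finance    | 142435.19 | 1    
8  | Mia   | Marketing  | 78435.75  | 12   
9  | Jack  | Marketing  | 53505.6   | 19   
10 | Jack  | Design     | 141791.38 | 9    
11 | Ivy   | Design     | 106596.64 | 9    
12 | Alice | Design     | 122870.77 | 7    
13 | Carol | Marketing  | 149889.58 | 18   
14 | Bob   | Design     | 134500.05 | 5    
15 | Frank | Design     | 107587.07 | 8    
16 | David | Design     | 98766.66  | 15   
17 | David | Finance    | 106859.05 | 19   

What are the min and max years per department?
SELECT department, MIN(years), MAX(years)
FROM employees
GROUP BY department

Result:
  Design: min=1, max=17
  Finance: min=1, max=19
  Marketing: min=12, max=19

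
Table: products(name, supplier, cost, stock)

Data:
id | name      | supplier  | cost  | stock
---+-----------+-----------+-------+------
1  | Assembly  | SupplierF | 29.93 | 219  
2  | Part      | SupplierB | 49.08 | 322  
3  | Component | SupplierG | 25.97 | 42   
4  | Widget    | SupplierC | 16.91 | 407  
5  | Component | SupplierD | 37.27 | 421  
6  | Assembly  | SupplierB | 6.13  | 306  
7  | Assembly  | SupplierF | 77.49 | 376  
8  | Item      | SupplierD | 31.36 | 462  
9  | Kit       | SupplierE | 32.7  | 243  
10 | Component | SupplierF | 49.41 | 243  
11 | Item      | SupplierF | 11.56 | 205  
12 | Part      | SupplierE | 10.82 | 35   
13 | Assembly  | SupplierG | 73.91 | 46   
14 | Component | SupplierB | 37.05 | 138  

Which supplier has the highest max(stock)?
SELECT supplier, MAX(stock) as val
FROM products
GROUP BY supplier
ORDER BY val DESC
LIMIT 1

Result: SupplierD with max(stock) = 462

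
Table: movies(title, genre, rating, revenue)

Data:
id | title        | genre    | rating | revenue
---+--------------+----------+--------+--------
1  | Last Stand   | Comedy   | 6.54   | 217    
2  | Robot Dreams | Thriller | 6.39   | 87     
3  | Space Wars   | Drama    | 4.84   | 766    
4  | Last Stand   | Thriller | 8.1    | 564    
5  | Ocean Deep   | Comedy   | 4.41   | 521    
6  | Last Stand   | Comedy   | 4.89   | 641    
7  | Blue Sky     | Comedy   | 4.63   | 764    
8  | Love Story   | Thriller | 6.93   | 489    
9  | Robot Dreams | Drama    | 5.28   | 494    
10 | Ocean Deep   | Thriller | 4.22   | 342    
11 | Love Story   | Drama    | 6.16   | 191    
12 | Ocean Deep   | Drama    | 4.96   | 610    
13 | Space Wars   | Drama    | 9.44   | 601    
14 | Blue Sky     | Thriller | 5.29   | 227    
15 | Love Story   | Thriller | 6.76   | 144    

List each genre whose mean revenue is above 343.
SELECT genre, AVG(revenue)
FROM movies
GROUP BY genre
HAVING AVG(revenue) > 343

Result:
  Comedy: avg=535.75
  Drama: avg=532.40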